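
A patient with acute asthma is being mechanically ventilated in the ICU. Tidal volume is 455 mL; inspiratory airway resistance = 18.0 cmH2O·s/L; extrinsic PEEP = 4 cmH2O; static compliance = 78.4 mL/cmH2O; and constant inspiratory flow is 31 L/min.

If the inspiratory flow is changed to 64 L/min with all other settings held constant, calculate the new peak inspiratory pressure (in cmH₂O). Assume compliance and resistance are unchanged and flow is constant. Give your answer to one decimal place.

Flow: 31 L/min ÷ 60 = 0.5167 L/s.
New flow: 64 L/min ÷ 60 = 1.0667 L/s.
PIP = Vt/C + R·V̇ + PEEP (constant-flow equation of motion).
Only the resistive term changes: ΔPIP = R × ΔV̇ = 18.0 × (1.0667 − 0.5167) = 18.0 × 0.55 = 9.9 cmH2O.
Original PIP = 455/78.4 + 18.0×0.5167 + 4 = 19.104 cmH2O; new PIP = 19.104 + (9.9) = 29.004 cmH2O.

29.0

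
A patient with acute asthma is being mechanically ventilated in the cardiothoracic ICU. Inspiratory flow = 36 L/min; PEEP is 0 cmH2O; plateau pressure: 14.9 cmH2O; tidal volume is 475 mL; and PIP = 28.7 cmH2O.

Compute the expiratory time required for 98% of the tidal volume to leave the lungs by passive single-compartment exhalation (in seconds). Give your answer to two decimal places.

2.87

Flow: 36 L/min ÷ 60 = 0.6 L/s.
R = (PIP − Pplat)/V̇ = (28.7 − 14.9) / 0.6 = 13.8/0.6 = 23.0 cmH2O·s/L.
C = Vt/(Pplat − PEEP) = 475.0 / (14.9 − 0) = 475.0/14.9 = 31.879 mL/cmH2O.
τ = R × C = 23.0 × 0.03188 L/cmH2O = 0.7332 s.
t = −τ·ln(1 − 0.98) = −0.7332·ln(0.02) = 2.868 s.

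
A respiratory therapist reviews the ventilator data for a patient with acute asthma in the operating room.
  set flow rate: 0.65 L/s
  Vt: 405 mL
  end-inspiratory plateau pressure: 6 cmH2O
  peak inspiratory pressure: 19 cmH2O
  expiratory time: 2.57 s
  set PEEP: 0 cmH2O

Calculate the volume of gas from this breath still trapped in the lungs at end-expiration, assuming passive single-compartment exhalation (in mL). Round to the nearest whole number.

60

R = (PIP − Pplat)/V̇ = (19 − 6) / 0.65 = 13.0/0.65 = 20.0 cmH2O·s/L.
C = Vt/(Pplat − PEEP) = 405.0 / (6 − 0) = 405.0/6.0 = 67.5 mL/cmH2O.
τ = R × C = 20.0 × 0.0675 L/cmH2O = 1.35 s.
Fraction remaining = e^(−Te/τ) = e^(−2.57/1.35) = 0.149.
Trapped volume = 405.0 × 0.149 = 60.345 mL.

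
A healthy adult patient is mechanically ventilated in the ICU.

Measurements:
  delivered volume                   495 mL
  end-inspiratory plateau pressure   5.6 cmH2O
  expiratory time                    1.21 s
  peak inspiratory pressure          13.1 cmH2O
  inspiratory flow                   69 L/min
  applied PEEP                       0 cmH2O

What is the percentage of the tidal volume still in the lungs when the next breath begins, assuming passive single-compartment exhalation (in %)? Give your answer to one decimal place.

12.3

Flow: 69 L/min ÷ 60 = 1.15 L/s.
R = (PIP − Pplat)/V̇ = (13.1 − 5.6) / 1.15 = 7.5/1.15 = 6.522 cmH2O·s/L.
C = Vt/(Pplat − PEEP) = 495.0 / (5.6 − 0) = 495.0/5.6 = 88.393 mL/cmH2O.
τ = R × C = 6.522 × 0.08839 L/cmH2O = 0.5765 s.
Fraction remaining at end-expiration = e^(−Te/τ) = e^(−1.21/0.5765) = 0.1226 → 12.26%.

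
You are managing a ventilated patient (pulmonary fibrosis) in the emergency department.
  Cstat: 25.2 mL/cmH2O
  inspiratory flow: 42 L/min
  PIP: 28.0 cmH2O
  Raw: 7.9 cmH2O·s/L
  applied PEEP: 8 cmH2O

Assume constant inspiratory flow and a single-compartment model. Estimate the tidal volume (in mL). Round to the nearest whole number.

Flow: 42 L/min ÷ 60 = 0.7 L/s.
Equation of motion (constant flow): PIP = Vt/C + R·V̇ + PEEP.
Vt/C = PIP − R·V̇ − PEEP = 28.0 − 5.53 − 8 = 14.47 cmH2O.
Vt = C × 14.47 = 25.2 × 14.47 = 364.64 mL.

365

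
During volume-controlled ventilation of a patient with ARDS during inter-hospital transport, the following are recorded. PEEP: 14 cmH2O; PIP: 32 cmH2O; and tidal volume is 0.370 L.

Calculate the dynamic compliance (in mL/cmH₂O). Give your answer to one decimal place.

Dynamic compliance = Vt / (PIP − PEEP) = 370 / (32 − 14) = 370 / 18.0 = 20.556 mL/cmH2O.

20.6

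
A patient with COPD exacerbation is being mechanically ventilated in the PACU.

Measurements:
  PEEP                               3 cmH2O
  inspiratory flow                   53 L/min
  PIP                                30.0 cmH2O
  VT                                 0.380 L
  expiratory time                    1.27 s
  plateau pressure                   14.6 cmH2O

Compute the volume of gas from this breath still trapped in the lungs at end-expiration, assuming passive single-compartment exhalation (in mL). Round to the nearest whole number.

41

Flow: 53 L/min ÷ 60 = 0.8833 L/s.
R = (PIP − Pplat)/V̇ = (30.0 − 14.6) / 0.8833 = 15.4/0.8833 = 17.435 cmH2O·s/L.
C = Vt/(Pplat − PEEP) = 380.0 / (14.6 − 3) = 380.0/11.6 = 32.759 mL/cmH2O.
τ = R × C = 17.435 × 0.03276 L/cmH2O = 0.5712 s.
Fraction remaining = e^(−Te/τ) = e^(−1.27/0.5712) = 0.1082.
Trapped volume = 380.0 × 0.1082 = 41.116 mL.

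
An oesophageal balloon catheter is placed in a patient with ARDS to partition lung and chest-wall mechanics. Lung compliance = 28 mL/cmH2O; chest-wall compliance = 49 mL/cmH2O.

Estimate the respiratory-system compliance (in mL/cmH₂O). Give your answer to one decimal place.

17.8

Lung and chest wall are elastances in series: 1/Crs = 1/CL + 1/Ccw.
1/Crs = 1/28 + 1/49 = 0.05612.
Crs = 17.819 mL/cmH2O.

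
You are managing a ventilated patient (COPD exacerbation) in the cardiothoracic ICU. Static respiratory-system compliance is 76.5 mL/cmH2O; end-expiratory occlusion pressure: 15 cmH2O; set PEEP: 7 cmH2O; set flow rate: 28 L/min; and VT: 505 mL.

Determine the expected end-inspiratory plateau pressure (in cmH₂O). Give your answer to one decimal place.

End-expiratory occlusion gives total PEEP = 15 cmH2O (intrinsic PEEP = 15 − 7 = 8). Use total PEEP for the elastic gradient.
Pplat = PEEPtotal + Vt / Cstat = 15 + 505 / 76.5 = 15 + 6.601 = 21.601 cmH2O.

21.6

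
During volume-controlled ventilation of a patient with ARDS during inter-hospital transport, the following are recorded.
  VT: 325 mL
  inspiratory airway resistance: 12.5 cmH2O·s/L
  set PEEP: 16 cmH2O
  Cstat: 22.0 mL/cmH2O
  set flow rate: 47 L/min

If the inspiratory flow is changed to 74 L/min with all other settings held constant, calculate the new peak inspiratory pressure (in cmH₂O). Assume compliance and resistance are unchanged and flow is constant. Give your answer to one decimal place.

46.2

Flow: 47 L/min ÷ 60 = 0.7833 L/s.
New flow: 74 L/min ÷ 60 = 1.2333 L/s.
PIP = Vt/C + R·V̇ + PEEP (constant-flow equation of motion).
Only the resistive term changes: ΔPIP = R × ΔV̇ = 12.5 × (1.2333 − 0.7833) = 12.5 × 0.45 = 5.625 cmH2O.
Original PIP = 325/22.0 + 12.5×0.7833 + 16 = 40.564 cmH2O; new PIP = 40.564 + (5.625) = 46.189 cmH2O.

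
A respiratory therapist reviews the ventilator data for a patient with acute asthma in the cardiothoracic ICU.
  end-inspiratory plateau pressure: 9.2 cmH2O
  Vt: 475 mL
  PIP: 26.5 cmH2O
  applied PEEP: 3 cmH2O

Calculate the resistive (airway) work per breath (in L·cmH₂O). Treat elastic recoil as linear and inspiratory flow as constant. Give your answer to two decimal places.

8.22

With constant inspiratory flow the resistive pressure is constant at PIP − Pplat = 26.5 − 9.2 = 17.3 cmH2O, so resistive work = 17.3 × 0.475 = 8.218 L·cmH2O.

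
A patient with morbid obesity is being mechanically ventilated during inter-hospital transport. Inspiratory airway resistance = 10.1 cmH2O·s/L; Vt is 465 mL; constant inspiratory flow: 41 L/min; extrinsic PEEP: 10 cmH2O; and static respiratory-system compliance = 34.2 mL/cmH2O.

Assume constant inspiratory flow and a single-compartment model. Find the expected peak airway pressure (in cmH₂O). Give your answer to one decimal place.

30.5

Flow: 41 L/min ÷ 60 = 0.6833 L/s.
Equation of motion (constant flow): PIP = Vt/C + R·V̇ + PEEP.
PIP = 465/34.2 + 10.1×0.6833 + 10 = 13.596 + 6.901 + 10 = 30.497 cmH2O.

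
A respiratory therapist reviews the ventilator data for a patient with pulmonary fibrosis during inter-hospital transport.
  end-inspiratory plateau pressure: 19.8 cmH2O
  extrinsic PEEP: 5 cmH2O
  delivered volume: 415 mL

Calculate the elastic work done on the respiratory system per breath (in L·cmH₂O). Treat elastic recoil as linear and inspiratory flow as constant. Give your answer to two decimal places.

Elastic work ≈ ½ × (Pplat − PEEP) × Vt = 0.5 × (19.8 − 5) × 0.415 L = 0.5 × 14.8 × 0.415 = 3.071 L·cmH2O.

3.07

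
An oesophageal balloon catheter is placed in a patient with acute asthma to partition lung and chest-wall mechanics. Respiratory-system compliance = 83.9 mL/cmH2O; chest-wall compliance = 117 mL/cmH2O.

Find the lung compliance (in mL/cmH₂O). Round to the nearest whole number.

297

1/CL = 1/Crs − 1/Ccw.
1/CL = 1/83.9 − 1/117 = 0.003372.
CL = 296.56 mL/cmH2O.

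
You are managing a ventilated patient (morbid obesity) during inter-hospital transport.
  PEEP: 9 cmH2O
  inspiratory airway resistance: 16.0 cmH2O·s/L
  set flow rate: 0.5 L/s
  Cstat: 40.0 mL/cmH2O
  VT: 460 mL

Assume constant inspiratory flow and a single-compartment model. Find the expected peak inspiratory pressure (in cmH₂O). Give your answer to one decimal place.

28.5

Equation of motion (constant flow): PIP = Vt/C + R·V̇ + PEEP.
PIP = 460/40.0 + 16.0×0.5 + 9 = 11.5 + 8.0 + 9 = 28.5 cmH2O.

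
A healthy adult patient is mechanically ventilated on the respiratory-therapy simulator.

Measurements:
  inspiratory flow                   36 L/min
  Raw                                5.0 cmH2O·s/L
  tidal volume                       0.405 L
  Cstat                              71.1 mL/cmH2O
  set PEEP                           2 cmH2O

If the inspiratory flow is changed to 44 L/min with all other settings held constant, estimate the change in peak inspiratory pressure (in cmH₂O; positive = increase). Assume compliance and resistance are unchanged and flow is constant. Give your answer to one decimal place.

Flow: 36 L/min ÷ 60 = 0.6 L/s.
New flow: 44 L/min ÷ 60 = 0.7333 L/s.
PIP = Vt/C + R·V̇ + PEEP (constant-flow equation of motion).
Only the resistive term changes: ΔPIP = R × ΔV̇ = 5.0 × (0.7333 − 0.6) = 5.0 × 0.1333 = 0.6665 cmH2O.

0.7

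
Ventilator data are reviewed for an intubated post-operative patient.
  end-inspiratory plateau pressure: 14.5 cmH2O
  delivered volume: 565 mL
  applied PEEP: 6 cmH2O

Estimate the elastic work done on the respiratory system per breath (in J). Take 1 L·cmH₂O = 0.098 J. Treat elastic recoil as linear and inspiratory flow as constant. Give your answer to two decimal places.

0.24

Elastic work ≈ ½ × (Pplat − PEEP) × Vt = 0.5 × (14.5 − 6) × 0.565 L = 0.5 × 8.5 × 0.565 = 2.401 L·cmH2O.
× 0.098 J/(L·cmH2O) → 0.2353 J.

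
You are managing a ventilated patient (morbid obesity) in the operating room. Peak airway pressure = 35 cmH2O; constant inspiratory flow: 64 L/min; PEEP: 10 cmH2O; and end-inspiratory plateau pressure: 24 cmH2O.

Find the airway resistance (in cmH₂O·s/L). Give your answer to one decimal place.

Flow: 64 L/min ÷ 60 = 1.0667 L/s.
Raw = (PIP − Pplat) / flow = (35 − 24) / 1.0667 = 11.0 / 1.0667 = 10.312 cmH2O·s/L.

10.3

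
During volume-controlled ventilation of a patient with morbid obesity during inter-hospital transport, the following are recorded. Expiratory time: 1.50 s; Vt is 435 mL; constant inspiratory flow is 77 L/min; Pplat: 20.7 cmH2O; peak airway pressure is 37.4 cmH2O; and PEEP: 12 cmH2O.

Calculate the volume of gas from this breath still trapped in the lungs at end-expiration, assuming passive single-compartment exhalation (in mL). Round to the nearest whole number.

43

Flow: 77 L/min ÷ 60 = 1.2833 L/s.
R = (PIP − Pplat)/V̇ = (37.4 − 20.7) / 1.2833 = 16.7/1.2833 = 13.013 cmH2O·s/L.
C = Vt/(Pplat − PEEP) = 435.0 / (20.7 − 12) = 435.0/8.7 = 50.0 mL/cmH2O.
τ = R × C = 13.013 × 0.05 L/cmH2O = 0.6507 s.
Fraction remaining = e^(−Te/τ) = e^(−1.50/0.6507) = 0.09974.
Trapped volume = 435.0 × 0.09974 = 43.387 mL.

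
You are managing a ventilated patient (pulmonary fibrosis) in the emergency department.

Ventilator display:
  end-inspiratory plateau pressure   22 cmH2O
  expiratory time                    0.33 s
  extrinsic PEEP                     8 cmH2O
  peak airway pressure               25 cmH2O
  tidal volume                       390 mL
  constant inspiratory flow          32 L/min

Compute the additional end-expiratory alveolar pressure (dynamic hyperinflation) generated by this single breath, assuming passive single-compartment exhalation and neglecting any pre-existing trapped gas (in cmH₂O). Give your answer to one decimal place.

Flow: 32 L/min ÷ 60 = 0.5333 L/s.
R = (PIP − Pplat)/V̇ = (25 − 22) / 0.5333 = 3.0/0.5333 = 5.625 cmH2O·s/L.
C = Vt/(Pplat − PEEP) = 390.0 / (22 − 8) = 390.0/14.0 = 27.857 mL/cmH2O.
τ = R × C = 5.625 × 0.02786 L/cmH2O = 0.1567 s.
Fraction remaining = e^(−Te/τ) = e^(−0.33/0.1567) = 0.1217; trapped volume = 390.0 × 0.1217 = 47.463 mL.
Additional alveolar pressure from trapping ≈ V_trapped / C = 47.463 / 27.857 = 1.704 cmH2O.

1.7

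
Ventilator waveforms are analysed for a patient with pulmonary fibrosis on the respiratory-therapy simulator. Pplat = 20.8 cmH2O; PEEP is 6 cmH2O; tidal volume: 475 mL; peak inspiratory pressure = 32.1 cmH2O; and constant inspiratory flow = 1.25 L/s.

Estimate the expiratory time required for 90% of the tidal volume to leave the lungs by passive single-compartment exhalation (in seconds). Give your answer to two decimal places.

0.67

R = (PIP − Pplat)/V̇ = (32.1 − 20.8) / 1.25 = 11.3/1.25 = 9.04 cmH2O·s/L.
C = Vt/(Pplat − PEEP) = 475.0 / (20.8 − 6) = 475.0/14.8 = 32.095 mL/cmH2O.
τ = R × C = 9.04 × 0.0321 L/cmH2O = 0.2902 s.
t = −τ·ln(1 − 0.90) = −0.2902·ln(0.1) = 0.6682 s.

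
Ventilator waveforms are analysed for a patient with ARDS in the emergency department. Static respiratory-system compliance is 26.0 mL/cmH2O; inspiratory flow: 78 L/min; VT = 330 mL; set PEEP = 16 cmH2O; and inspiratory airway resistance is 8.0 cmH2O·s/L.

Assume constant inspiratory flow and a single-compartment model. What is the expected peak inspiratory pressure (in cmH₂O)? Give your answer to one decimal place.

39.1

Flow: 78 L/min ÷ 60 = 1.3 L/s.
Equation of motion (constant flow): PIP = Vt/C + R·V̇ + PEEP.
PIP = 330/26.0 + 8.0×1.3 + 16 = 12.692 + 10.4 + 16 = 39.092 cmH2O.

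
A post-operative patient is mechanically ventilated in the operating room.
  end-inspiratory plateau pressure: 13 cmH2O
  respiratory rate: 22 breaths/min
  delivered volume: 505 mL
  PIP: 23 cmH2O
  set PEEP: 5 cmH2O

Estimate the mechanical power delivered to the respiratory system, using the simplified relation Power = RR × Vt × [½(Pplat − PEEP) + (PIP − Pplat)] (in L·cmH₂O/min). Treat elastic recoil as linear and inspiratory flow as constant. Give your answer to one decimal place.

Per-breath work = Vt × [½(Pplat−PEEP) + (PIP−Pplat)] = 0.505 × [0.5×8.0 + 10.0] = 0.505 × 14.0 = 7.07 L·cmH2O.
Power = 22 × 7.07 = 155.54 L·cmH2O/min.

155.5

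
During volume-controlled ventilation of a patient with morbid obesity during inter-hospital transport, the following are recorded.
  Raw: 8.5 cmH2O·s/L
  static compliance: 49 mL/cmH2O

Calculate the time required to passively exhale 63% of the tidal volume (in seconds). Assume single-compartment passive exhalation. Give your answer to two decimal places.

0.41

τ = R × C = 8.5 × 49 mL/cmH2O = 8.5 × 0.049 L/cmH2O = 0.4165 s.
Exhaled fraction f = 1 − e^(−t/τ) → t = −τ·ln(1 − f) = −0.4165·ln(0.37) = 0.4141 s.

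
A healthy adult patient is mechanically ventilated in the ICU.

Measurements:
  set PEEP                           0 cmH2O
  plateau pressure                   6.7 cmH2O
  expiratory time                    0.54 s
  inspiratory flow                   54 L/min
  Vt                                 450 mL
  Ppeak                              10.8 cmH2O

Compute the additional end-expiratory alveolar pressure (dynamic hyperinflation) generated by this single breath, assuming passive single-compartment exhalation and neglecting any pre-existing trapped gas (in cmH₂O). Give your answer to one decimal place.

Flow: 54 L/min ÷ 60 = 0.9 L/s.
R = (PIP − Pplat)/V̇ = (10.8 − 6.7) / 0.9 = 4.1/0.9 = 4.556 cmH2O·s/L.
C = Vt/(Pplat − PEEP) = 450.0 / (6.7 − 0) = 450.0/6.7 = 67.164 mL/cmH2O.
τ = R × C = 4.556 × 0.06716 L/cmH2O = 0.306 s.
Fraction remaining = e^(−Te/τ) = e^(−0.54/0.306) = 0.1712; trapped volume = 450.0 × 0.1712 = 77.04 mL.
Additional alveolar pressure from trapping ≈ V_trapped / C = 77.04 / 67.164 = 1.147 cmH2O.

1.1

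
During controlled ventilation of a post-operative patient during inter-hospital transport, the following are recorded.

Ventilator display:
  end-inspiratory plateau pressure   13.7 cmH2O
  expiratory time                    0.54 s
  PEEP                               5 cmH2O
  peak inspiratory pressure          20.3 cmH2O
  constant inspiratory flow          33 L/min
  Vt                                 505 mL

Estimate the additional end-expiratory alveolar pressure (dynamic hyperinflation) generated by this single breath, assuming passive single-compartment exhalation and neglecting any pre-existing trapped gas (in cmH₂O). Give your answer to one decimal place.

4.0

Flow: 33 L/min ÷ 60 = 0.55 L/s.
R = (PIP − Pplat)/V̇ = (20.3 − 13.7) / 0.55 = 6.6/0.55 = 12.0 cmH2O·s/L.
C = Vt/(Pplat − PEEP) = 505.0 / (13.7 − 5) = 505.0/8.7 = 58.046 mL/cmH2O.
τ = R × C = 12.0 × 0.05805 L/cmH2O = 0.6966 s.
Fraction remaining = e^(−Te/τ) = e^(−0.54/0.6966) = 0.4606; trapped volume = 505.0 × 0.4606 = 232.6 mL.
Additional alveolar pressure from trapping ≈ V_trapped / C = 232.6 / 58.046 = 4.007 cmH2O.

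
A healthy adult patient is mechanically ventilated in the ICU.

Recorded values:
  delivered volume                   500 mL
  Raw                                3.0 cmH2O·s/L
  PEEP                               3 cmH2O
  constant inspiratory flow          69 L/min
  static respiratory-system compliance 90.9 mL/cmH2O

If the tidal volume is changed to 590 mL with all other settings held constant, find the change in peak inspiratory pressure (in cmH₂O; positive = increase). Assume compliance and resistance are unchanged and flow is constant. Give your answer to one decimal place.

PIP = Vt/C + R·V̇ + PEEP (constant-flow equation of motion).
Only the elastic term changes: ΔPIP = ΔVt / C = (590 − 500) / 90.9 = 0.9901 cmH2O.

1.0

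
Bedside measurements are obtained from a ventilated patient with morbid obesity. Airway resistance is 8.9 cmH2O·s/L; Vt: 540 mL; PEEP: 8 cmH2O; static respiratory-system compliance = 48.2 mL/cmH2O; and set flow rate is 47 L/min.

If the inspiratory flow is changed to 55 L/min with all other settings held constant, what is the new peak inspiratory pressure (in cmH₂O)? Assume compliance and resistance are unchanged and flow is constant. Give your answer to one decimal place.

Flow: 47 L/min ÷ 60 = 0.7833 L/s.
New flow: 55 L/min ÷ 60 = 0.9167 L/s.
PIP = Vt/C + R·V̇ + PEEP (constant-flow equation of motion).
Only the resistive term changes: ΔPIP = R × ΔV̇ = 8.9 × (0.9167 − 0.7833) = 8.9 × 0.1334 = 1.187 cmH2O.
Original PIP = 540/48.2 + 8.9×0.7833 + 8 = 26.175 cmH2O; new PIP = 26.175 + (1.187) = 27.362 cmH2O.

27.4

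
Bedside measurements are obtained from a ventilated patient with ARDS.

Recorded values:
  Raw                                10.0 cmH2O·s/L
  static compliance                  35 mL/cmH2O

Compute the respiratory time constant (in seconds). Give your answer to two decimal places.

0.35

τ = R × C = 10.0 × 35 mL/cmH2O = 10.0 × 0.035 L/cmH2O = 0.35 s.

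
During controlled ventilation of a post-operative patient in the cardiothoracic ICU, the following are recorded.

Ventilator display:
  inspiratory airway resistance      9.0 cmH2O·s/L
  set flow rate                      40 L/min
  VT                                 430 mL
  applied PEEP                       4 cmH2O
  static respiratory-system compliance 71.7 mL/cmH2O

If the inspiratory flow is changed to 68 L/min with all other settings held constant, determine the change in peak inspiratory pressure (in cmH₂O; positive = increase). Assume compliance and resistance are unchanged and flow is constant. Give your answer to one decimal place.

Flow: 40 L/min ÷ 60 = 0.6667 L/s.
New flow: 68 L/min ÷ 60 = 1.1333 L/s.
PIP = Vt/C + R·V̇ + PEEP (constant-flow equation of motion).
Only the resistive term changes: ΔPIP = R × ΔV̇ = 9.0 × (1.1333 − 0.6667) = 9.0 × 0.4666 = 4.199 cmH2O.

4.2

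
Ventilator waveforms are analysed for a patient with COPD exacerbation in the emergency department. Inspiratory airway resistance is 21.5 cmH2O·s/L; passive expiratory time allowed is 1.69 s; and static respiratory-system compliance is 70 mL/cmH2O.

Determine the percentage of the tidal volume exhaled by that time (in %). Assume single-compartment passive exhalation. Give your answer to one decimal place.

67.5

τ = R × C = 21.5 × 70 mL/cmH2O = 21.5 × 0.070 L/cmH2O = 1.505 s.
Passive exhalation: V(t)/V₀ = e^(−t/τ) = e^(−1.69/1.505) = 0.3253.
Fraction exhaled = 1 − 0.3253 = 0.6747 → 67.47%.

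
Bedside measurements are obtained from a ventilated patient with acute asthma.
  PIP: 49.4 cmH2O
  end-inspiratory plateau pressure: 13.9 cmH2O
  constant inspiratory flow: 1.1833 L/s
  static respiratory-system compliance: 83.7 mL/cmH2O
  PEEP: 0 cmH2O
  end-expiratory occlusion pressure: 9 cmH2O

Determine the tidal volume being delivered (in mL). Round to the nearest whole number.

410

End-expiratory occlusion gives total PEEP = 9 cmH2O (intrinsic PEEP = 9 − 0 = 9). Use total PEEP for the elastic gradient.
Vt = Cstat × (Pplat − PEEPtotal) = 83.7 × (13.9 − 9) = 83.7 × 4.9 = 410.13 mL.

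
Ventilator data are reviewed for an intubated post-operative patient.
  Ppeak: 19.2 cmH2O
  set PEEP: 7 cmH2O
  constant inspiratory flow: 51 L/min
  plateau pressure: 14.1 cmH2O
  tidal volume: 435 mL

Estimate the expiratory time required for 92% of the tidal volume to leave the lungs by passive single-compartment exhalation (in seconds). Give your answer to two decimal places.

Flow: 51 L/min ÷ 60 = 0.85 L/s.
R = (PIP − Pplat)/V̇ = (19.2 − 14.1) / 0.85 = 5.1/0.85 = 6.0 cmH2O·s/L.
C = Vt/(Pplat − PEEP) = 435.0 / (14.1 − 7) = 435.0/7.1 = 61.268 mL/cmH2O.
τ = R × C = 6.0 × 0.06127 L/cmH2O = 0.3676 s.
t = −τ·ln(1 − 0.92) = −0.3676·ln(0.08) = 0.9285 s.

0.93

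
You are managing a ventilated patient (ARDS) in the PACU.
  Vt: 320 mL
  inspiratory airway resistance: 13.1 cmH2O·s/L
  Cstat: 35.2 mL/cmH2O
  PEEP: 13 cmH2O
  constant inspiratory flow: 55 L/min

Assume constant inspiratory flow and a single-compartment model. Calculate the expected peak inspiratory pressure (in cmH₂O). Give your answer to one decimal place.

34.1

Flow: 55 L/min ÷ 60 = 0.9167 L/s.
Equation of motion (constant flow): PIP = Vt/C + R·V̇ + PEEP.
PIP = 320/35.2 + 13.1×0.9167 + 13 = 9.091 + 12.009 + 13 = 34.1 cmH2O.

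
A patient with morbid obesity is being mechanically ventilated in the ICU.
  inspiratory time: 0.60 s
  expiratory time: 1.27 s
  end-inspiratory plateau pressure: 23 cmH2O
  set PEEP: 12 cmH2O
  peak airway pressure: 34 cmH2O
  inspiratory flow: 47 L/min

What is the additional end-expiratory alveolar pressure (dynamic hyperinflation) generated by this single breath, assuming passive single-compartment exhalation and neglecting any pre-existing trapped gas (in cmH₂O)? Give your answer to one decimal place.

Flow: 47 L/min ÷ 60 = 0.7833 L/s.
Vt = flow × Ti = 0.7833 L/s × 0.60 s × 1000 mL/L = 469.98 mL.
R = (PIP − Pplat)/V̇ = (34 − 23) / 0.7833 = 11.0/0.7833 = 14.043 cmH2O·s/L.
C = Vt/(Pplat − PEEP) = 469.98 / (23 − 12) = 469.98/11.0 = 42.725 mL/cmH2O.
τ = R × C = 14.043 × 0.04273 L/cmH2O = 0.6001 s.
Fraction remaining = e^(−Te/τ) = e^(−1.27/0.6001) = 0.1205; trapped volume = 469.98 × 0.1205 = 56.633 mL.
Additional alveolar pressure from trapping ≈ V_trapped / C = 56.633 / 42.725 = 1.326 cmH2O.

1.3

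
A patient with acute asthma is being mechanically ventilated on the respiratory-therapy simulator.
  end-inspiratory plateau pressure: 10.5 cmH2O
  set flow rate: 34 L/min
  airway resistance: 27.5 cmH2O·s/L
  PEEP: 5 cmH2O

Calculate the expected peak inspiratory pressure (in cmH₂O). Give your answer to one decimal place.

26.1

Flow: 34 L/min ÷ 60 = 0.5667 L/s.
PIP = Pplat + Raw × flow = 10.5 + 27.5 × 0.5667 = 10.5 + 15.584 = 26.084 cmH2O.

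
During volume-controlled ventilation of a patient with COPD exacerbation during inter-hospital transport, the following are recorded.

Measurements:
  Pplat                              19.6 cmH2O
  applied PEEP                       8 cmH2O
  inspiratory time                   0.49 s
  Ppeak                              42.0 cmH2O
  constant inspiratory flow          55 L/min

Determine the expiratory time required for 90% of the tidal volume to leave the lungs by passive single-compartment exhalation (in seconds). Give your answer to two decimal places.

2.18

Flow: 55 L/min ÷ 60 = 0.9167 L/s.
Vt = flow × Ti = 0.9167 L/s × 0.49 s × 1000 mL/L = 449.18 mL.
R = (PIP − Pplat)/V̇ = (42.0 − 19.6) / 0.9167 = 22.4/0.9167 = 24.435 cmH2O·s/L.
C = Vt/(Pplat − PEEP) = 449.18 / (19.6 − 8) = 449.18/11.6 = 38.722 mL/cmH2O.
τ = R × C = 24.435 × 0.03872 L/cmH2O = 0.9461 s.
t = −τ·ln(1 − 0.90) = −0.9461·ln(0.1) = 2.178 s.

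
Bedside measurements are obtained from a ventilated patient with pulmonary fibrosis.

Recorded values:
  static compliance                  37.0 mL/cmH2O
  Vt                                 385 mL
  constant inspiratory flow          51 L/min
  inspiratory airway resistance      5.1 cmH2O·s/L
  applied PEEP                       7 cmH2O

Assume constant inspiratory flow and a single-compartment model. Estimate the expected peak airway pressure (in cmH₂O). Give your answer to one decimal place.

Flow: 51 L/min ÷ 60 = 0.85 L/s.
Equation of motion (constant flow): PIP = Vt/C + R·V̇ + PEEP.
PIP = 385/37.0 + 5.1×0.85 + 7 = 10.405 + 4.335 + 7 = 21.74 cmH2O.

21.7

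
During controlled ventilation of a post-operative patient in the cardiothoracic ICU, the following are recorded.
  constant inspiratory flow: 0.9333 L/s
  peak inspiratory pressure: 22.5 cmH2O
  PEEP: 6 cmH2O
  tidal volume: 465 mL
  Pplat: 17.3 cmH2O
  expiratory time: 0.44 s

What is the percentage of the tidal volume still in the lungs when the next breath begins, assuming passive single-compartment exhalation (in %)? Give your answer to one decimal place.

R = (PIP − Pplat)/V̇ = (22.5 − 17.3) / 0.9333 = 5.2/0.9333 = 5.572 cmH2O·s/L.
C = Vt/(Pplat − PEEP) = 465.0 / (17.3 − 6) = 465.0/11.3 = 41.15 mL/cmH2O.
τ = R × C = 5.572 × 0.04115 L/cmH2O = 0.2293 s.
Fraction remaining at end-expiration = e^(−Te/τ) = e^(−0.44/0.2293) = 0.1468 → 14.68%.

14.7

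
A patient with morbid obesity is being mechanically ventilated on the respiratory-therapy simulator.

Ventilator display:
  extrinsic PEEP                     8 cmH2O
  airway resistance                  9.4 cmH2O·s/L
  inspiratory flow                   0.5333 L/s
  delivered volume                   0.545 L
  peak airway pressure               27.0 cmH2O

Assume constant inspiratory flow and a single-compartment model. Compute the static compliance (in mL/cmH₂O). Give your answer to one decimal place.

Equation of motion (constant flow): PIP = Vt/C + R·V̇ + PEEP.
Vt/C = PIP − R·V̇ − PEEP = 27.0 − 9.4×0.5333 − 8 = 27.0 − 5.013 − 8 = 13.987 cmH2O.
C = Vt / 13.987 = 545 / 13.987 = 38.965 mL/cmH2O.

39.0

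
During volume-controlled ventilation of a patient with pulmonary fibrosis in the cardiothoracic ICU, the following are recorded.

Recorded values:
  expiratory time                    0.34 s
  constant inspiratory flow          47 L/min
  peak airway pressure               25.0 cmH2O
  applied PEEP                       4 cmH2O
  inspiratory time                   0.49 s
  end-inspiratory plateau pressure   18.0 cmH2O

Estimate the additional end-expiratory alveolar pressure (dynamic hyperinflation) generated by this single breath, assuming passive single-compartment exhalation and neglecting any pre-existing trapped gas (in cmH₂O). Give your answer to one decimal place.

3.5

Flow: 47 L/min ÷ 60 = 0.7833 L/s.
Vt = flow × Ti = 0.7833 L/s × 0.49 s × 1000 mL/L = 383.82 mL.
R = (PIP − Pplat)/V̇ = (25.0 − 18.0) / 0.7833 = 7.0/0.7833 = 8.937 cmH2O·s/L.
C = Vt/(Pplat − PEEP) = 383.82 / (18.0 − 4) = 383.82/14.0 = 27.416 mL/cmH2O.
τ = R × C = 8.937 × 0.02742 L/cmH2O = 0.2451 s.
Fraction remaining = e^(−Te/τ) = e^(−0.34/0.2451) = 0.2498; trapped volume = 383.82 × 0.2498 = 95.878 mL.
Additional alveolar pressure from trapping ≈ V_trapped / C = 95.878 / 27.416 = 3.497 cmH2O.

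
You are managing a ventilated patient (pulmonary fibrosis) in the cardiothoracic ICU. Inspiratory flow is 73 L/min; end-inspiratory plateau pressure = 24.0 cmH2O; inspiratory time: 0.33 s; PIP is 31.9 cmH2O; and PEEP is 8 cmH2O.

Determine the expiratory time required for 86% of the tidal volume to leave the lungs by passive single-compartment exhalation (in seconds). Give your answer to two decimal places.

0.32

Flow: 73 L/min ÷ 60 = 1.2167 L/s.
Vt = flow × Ti = 1.2167 L/s × 0.33 s × 1000 mL/L = 401.51 mL.
R = (PIP − Pplat)/V̇ = (31.9 − 24.0) / 1.2167 = 7.9/1.2167 = 6.493 cmH2O·s/L.
C = Vt/(Pplat − PEEP) = 401.51 / (24.0 − 8) = 401.51/16.0 = 25.094 mL/cmH2O.
τ = R × C = 6.493 × 0.02509 L/cmH2O = 0.1629 s.
t = −τ·ln(1 − 0.86) = −0.1629·ln(0.14) = 0.3203 s.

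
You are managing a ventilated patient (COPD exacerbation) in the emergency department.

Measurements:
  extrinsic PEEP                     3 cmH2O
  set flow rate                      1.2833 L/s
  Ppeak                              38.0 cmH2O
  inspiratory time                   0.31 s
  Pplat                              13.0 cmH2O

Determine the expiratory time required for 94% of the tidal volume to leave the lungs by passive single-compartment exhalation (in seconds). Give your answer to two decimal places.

Vt = flow × Ti = 1.2833 L/s × 0.31 s × 1000 mL/L = 397.82 mL.
R = (PIP − Pplat)/V̇ = (38.0 − 13.0) / 1.2833 = 25.0/1.2833 = 19.481 cmH2O·s/L.
C = Vt/(Pplat − PEEP) = 397.82 / (13.0 − 3) = 397.82/10.0 = 39.782 mL/cmH2O.
τ = R × C = 19.481 × 0.03978 L/cmH2O = 0.775 s.
t = −τ·ln(1 − 0.94) = −0.775·ln(0.06) = 2.18 s.

2.18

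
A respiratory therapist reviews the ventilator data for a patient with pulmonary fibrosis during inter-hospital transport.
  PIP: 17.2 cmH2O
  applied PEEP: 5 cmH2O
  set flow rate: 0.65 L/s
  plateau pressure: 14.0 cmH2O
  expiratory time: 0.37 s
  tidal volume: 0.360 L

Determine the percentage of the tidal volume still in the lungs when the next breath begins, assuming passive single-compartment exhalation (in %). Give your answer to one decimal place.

R = (PIP − Pplat)/V̇ = (17.2 − 14.0) / 0.65 = 3.2/0.65 = 4.923 cmH2O·s/L.
C = Vt/(Pplat − PEEP) = 360.0 / (14.0 − 5) = 360.0/9.0 = 40.0 mL/cmH2O.
τ = R × C = 4.923 × 0.04 L/cmH2O = 0.1969 s.
Fraction remaining at end-expiration = e^(−Te/τ) = e^(−0.37/0.1969) = 0.1527 → 15.27%.

15.3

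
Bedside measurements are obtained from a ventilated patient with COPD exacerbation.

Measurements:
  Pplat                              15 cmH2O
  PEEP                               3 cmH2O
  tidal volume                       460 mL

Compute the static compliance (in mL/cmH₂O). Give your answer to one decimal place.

38.3

Cstat = Vt / (Pplat − PEEP) = 460 / (15 − 3) = 460 / 12.0 = 38.333 mL/cmH2O.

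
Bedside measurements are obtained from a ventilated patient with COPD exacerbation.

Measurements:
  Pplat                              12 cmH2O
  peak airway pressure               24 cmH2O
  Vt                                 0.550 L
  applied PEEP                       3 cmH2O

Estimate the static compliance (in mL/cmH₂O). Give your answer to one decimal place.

61.1

Cstat = Vt / (Pplat − PEEP) = 550 / (12 − 3) = 550 / 9.0 = 61.111 mL/cmH2O.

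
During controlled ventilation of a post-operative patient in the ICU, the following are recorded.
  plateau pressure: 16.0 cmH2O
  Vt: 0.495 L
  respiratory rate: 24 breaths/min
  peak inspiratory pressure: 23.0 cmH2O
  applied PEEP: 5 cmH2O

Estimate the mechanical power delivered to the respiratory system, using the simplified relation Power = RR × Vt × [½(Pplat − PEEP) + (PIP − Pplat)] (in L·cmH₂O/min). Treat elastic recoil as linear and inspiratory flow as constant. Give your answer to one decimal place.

148.5

Per-breath work = Vt × [½(Pplat−PEEP) + (PIP−Pplat)] = 0.495 × [0.5×11.0 + 7.0] = 0.495 × 12.5 = 6.188 L·cmH2O.
Power = 24 × 6.188 = 148.51 L·cmH2O/min.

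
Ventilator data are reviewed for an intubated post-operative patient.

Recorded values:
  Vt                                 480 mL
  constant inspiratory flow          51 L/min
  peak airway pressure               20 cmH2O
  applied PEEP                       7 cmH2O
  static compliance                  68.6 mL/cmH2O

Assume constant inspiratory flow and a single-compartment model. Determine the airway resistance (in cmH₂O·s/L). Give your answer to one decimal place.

Flow: 51 L/min ÷ 60 = 0.85 L/s.
Equation of motion (constant flow): PIP = Vt/C + R·V̇ + PEEP.
R·V̇ = PIP − Vt/C − PEEP = 20 − 480/68.6 − 7 = 20 − 6.997 − 7 = 6.003 cmH2O.
R = 6.003 / 0.85 = 7.062 cmH2O·s/L.

7.1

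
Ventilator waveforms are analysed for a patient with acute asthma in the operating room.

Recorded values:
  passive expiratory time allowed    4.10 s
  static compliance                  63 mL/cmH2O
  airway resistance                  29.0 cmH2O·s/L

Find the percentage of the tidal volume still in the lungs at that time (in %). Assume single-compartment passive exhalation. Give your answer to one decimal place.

τ = R × C = 29.0 × 63 mL/cmH2O = 29.0 × 0.063 L/cmH2O = 1.827 s.
Passive exhalation: V(t)/V₀ = e^(−t/τ) = e^(−4.10/1.827) = 0.106.
Fraction remaining = 0.106 → 10.6%.

10.6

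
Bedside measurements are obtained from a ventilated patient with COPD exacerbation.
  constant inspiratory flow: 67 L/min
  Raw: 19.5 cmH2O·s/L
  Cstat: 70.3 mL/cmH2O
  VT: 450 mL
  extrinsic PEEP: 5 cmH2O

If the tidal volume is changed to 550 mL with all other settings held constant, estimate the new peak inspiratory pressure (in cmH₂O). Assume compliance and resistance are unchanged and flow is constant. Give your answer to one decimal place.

34.6

Flow: 67 L/min ÷ 60 = 1.1167 L/s.
PIP = Vt/C + R·V̇ + PEEP (constant-flow equation of motion).
Only the elastic term changes: ΔPIP = ΔVt / C = (550 − 450) / 70.3 = 1.422 cmH2O.
Original PIP = 450/70.3 + 19.5×1.1167 + 5 = 33.177 cmH2O; new PIP = 33.177 + (1.422) = 34.599 cmH2O.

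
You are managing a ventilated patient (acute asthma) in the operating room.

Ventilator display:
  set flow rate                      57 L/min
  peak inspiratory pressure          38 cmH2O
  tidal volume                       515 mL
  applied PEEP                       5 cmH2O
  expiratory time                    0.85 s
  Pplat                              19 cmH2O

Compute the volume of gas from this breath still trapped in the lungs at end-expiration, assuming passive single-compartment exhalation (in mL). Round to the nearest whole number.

162

Flow: 57 L/min ÷ 60 = 0.95 L/s.
R = (PIP − Pplat)/V̇ = (38 − 19) / 0.95 = 19.0/0.95 = 20.0 cmH2O·s/L.
C = Vt/(Pplat − PEEP) = 515.0 / (19 − 5) = 515.0/14.0 = 36.786 mL/cmH2O.
τ = R × C = 20.0 × 0.03679 L/cmH2O = 0.7358 s.
Fraction remaining = e^(−Te/τ) = e^(−0.85/0.7358) = 0.315.
Trapped volume = 515.0 × 0.315 = 162.23 mL.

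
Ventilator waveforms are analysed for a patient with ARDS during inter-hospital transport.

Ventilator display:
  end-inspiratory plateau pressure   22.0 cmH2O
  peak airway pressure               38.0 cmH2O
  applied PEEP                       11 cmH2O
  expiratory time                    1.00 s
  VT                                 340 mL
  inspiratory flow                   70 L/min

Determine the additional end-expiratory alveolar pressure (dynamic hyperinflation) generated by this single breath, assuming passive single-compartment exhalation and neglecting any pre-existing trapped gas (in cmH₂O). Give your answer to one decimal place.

1.0

Flow: 70 L/min ÷ 60 = 1.1667 L/s.
R = (PIP − Pplat)/V̇ = (38.0 − 22.0) / 1.1667 = 16.0/1.1667 = 13.714 cmH2O·s/L.
C = Vt/(Pplat − PEEP) = 340.0 / (22.0 − 11) = 340.0/11.0 = 30.909 mL/cmH2O.
τ = R × C = 13.714 × 0.03091 L/cmH2O = 0.4239 s.
Fraction remaining = e^(−Te/τ) = e^(−1.00/0.4239) = 0.09451; trapped volume = 340.0 × 0.09451 = 32.133 mL.
Additional alveolar pressure from trapping ≈ V_trapped / C = 32.133 / 30.909 = 1.04 cmH2O.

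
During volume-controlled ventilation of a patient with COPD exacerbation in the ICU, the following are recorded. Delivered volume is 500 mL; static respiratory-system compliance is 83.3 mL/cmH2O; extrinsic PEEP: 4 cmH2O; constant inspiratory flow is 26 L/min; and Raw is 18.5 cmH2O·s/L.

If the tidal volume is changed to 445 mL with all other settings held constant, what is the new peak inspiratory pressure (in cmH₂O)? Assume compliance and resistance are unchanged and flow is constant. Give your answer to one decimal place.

17.4

Flow: 26 L/min ÷ 60 = 0.4333 L/s.
PIP = Vt/C + R·V̇ + PEEP (constant-flow equation of motion).
Only the elastic term changes: ΔPIP = ΔVt / C = (445 − 500) / 83.3 = -0.6603 cmH2O.
Original PIP = 500/83.3 + 18.5×0.4333 + 4 = 18.018 cmH2O; new PIP = 18.018 + (-0.6603) = 17.358 cmH2O.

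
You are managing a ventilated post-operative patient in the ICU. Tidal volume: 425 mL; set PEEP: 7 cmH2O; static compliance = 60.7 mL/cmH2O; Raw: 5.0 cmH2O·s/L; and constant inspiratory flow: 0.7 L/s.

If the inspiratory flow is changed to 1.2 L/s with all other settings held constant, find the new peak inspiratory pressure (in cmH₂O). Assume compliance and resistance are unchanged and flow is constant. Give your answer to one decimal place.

20.0

PIP = Vt/C + R·V̇ + PEEP (constant-flow equation of motion).
Only the resistive term changes: ΔPIP = R × ΔV̇ = 5.0 × (1.2 − 0.7) = 5.0 × 0.5 = 2.5 cmH2O.
Original PIP = 425/60.7 + 5.0×0.7 + 7 = 17.502 cmH2O; new PIP = 17.502 + (2.5) = 20.002 cmH2O.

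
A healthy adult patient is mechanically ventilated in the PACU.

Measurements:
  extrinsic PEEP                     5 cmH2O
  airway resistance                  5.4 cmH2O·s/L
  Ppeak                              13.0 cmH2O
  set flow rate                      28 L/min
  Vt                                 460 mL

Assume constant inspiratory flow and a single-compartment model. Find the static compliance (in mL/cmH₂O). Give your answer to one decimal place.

83.9

Flow: 28 L/min ÷ 60 = 0.4667 L/s.
Equation of motion (constant flow): PIP = Vt/C + R·V̇ + PEEP.
Vt/C = PIP − R·V̇ − PEEP = 13.0 − 5.4×0.4667 − 5 = 13.0 − 2.52 − 5 = 5.48 cmH2O.
C = Vt / 5.48 = 460 / 5.48 = 83.942 mL/cmH2O.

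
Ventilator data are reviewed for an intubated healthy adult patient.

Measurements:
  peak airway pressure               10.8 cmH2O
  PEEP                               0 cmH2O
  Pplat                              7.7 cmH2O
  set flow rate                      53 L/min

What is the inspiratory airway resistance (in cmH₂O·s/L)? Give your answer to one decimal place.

Flow: 53 L/min ÷ 60 = 0.8833 L/s.
Raw = (PIP − Pplat) / flow = (10.8 − 7.7) / 0.8833 = 3.1 / 0.8833 = 3.51 cmH2O·s/L.

3.5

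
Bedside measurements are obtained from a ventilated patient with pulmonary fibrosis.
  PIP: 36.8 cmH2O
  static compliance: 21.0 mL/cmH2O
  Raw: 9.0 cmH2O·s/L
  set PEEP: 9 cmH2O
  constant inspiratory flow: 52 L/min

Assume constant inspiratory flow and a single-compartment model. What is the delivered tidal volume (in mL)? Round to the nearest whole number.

420

Flow: 52 L/min ÷ 60 = 0.8667 L/s.
Equation of motion (constant flow): PIP = Vt/C + R·V̇ + PEEP.
Vt/C = PIP − R·V̇ − PEEP = 36.8 − 7.8 − 9 = 20.0 cmH2O.
Vt = C × 20.0 = 21.0 × 20.0 = 420.0 mL.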